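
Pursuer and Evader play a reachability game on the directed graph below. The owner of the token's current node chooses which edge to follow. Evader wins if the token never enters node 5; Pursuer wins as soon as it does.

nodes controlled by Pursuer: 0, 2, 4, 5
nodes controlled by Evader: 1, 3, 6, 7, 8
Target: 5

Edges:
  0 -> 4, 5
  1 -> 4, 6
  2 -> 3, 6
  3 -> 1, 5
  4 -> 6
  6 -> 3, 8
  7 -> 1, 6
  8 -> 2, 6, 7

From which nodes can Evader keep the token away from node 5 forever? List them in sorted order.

1, 2, 3, 4, 6, 7, 8

A0 = {5}
A1: add {0} — 0 (Pursuer) has 0→5.
A2 = A1; e.g. 1 (Evader) can still go to 4. Fixed point.
Pursuer's attractor = {0, 5}; Evader avoids the target exactly from the complement.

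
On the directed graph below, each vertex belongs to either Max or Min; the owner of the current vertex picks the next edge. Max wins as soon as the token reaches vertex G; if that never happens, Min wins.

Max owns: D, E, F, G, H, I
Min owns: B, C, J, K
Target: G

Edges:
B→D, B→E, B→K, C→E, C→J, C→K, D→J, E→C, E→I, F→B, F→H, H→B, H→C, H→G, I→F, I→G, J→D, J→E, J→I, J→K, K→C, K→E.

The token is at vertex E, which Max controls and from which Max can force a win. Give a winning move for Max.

I

A0 = {G}
A1: add {H, I} — H (Max) has H→G; I (Max) has I→G.
A2: add {E, F} — E (Max) has E→I; F (Max) has F→H.
A3 = A2; e.g. B (Min) can still go to D. Fixed point.
From E, successor I is in the attractor (rank 1); the other successor C is not.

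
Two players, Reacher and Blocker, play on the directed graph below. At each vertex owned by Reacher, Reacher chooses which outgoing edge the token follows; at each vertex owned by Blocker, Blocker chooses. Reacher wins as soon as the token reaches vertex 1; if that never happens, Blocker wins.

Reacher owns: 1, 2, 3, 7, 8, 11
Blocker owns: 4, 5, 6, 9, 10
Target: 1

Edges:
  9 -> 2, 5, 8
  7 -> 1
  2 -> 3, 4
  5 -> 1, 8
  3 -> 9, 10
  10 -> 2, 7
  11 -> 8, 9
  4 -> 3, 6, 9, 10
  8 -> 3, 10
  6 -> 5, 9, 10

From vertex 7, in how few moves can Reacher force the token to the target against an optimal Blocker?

1

A0 = {1}
A1: add {7} — 7 (Reacher) has 7→1.
A2 = A1; e.g. 2 (Reacher) has no edge into A1. Fixed point.
7 enters the attractor at level 1, so Reacher can force the target in 1 move from there.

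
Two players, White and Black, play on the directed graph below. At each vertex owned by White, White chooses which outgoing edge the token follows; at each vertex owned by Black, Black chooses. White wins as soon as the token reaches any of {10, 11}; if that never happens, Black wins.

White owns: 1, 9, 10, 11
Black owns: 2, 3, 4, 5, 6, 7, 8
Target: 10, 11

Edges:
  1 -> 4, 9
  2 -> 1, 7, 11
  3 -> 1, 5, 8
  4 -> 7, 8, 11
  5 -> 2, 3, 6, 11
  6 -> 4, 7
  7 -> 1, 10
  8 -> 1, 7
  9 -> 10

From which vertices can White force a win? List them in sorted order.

1, 2, 4, 6, 7, 8, 9, 10, 11

A0 = {10, 11}
A1: add {9} — 9 (White) has 9→10.
A2: add {1} — 1 (White) has 1→9.
A3: add {7} — 7 (Black): all of {1, 10} already in.
A4: add {2, 8} — 2 (Black): all of {1, 7, 11} already in; 8 (Black): all of {1, 7} already in.
A5: add {4} — 4 (Black): all of {7, 8, 11} already in.
A6: add {6} — 6 (Black): all of {4, 7} already in.
A7 = A6; e.g. 3 (Black) can still go to 5. Fixed point.
White's winning region = {1, 2, 4, 6, 7, 8, 9, 10, 11}.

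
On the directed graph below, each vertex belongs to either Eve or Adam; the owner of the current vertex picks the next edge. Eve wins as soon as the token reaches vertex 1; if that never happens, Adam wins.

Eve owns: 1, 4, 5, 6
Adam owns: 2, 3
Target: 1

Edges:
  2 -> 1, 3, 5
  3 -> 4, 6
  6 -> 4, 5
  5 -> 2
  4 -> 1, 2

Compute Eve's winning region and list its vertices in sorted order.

1, 3, 4, 6

A0 = {1}
A1: add {4} — 4 (Eve) has 4→1.
A2: add {6} — 6 (Eve) has 6→4.
A3: add {3} — 3 (Adam): all of {4, 6} already in.
A4 = A3; e.g. 2 (Adam) can still go to 5. Fixed point.
Eve's winning region = {1, 3, 4, 6}.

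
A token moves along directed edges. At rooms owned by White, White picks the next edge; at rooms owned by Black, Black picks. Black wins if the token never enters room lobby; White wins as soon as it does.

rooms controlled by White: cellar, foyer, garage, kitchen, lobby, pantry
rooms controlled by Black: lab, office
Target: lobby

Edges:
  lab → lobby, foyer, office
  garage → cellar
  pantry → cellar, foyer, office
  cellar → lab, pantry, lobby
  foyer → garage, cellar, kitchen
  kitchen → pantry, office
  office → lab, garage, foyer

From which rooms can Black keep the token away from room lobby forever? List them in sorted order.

lab, office

A0 = {lobby}
A1: add {cellar} — cellar (White) has cellar→lobby.
A2: add {foyer, garage, pantry} — garage (White) has garage→cellar; pantry (White) has pantry→cellar; foyer (White) has foyer→cellar.
A3: add {kitchen} — kitchen (White) has kitchen→pantry.
A4 = A3; e.g. lab (Black) can still go to office. Fixed point.
White's attractor = {cellar, foyer, garage, kitchen, lobby, pantry}; Black avoids the target exactly from the complement.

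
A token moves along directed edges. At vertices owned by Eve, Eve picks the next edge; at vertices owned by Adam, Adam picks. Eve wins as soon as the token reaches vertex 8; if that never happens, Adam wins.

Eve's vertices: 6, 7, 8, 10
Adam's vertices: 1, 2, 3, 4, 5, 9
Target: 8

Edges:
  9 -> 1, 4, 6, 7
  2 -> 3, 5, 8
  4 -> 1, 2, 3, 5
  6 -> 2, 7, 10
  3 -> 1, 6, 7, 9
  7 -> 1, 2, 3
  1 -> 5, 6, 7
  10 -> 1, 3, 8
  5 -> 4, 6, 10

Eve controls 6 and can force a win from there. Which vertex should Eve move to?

A0 = {8}
A1: add {10} — 10 (Eve) has 10→8.
A2: add {6} — 6 (Eve) has 6→10.
A3 = A2; e.g. 1 (Adam) can still go to 5. Fixed point.
From 6, successor 10 is in the attractor (rank 1); the other successors 2, 7 are not.

10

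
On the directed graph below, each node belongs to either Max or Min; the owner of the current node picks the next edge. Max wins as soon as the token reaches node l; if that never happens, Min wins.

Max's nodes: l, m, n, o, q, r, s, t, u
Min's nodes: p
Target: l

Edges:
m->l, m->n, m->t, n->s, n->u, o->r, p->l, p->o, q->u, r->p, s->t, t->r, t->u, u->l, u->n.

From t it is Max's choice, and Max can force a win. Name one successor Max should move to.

u

A0 = {l}
A1: add {m, u} — m (Max) has m→l; u (Max) has u→l.
A2: add {n, q, t} — n (Max) has n→u; q (Max) has q→u; t (Max) has t→u.
A3: add {s} — s (Max) has s→t.
A4 = A3; e.g. o (Max) has no edge into A3. Fixed point.
From t, successor u is in the attractor (rank 1); the other successor r is not.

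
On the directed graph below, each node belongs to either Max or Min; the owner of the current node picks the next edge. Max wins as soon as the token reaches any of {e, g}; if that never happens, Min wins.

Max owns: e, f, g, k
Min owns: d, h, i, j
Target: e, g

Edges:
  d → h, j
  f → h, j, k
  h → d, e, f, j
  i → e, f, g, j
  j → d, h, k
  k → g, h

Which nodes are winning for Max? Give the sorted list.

A0 = {e, g}
A1: add {k} — k (Max) has k→g.
A2: add {f} — f (Max) has f→k.
A3 = A2; e.g. d (Min) can still go to h. Fixed point.
Max's winning region = {e, f, g, k}.

e, f, g, k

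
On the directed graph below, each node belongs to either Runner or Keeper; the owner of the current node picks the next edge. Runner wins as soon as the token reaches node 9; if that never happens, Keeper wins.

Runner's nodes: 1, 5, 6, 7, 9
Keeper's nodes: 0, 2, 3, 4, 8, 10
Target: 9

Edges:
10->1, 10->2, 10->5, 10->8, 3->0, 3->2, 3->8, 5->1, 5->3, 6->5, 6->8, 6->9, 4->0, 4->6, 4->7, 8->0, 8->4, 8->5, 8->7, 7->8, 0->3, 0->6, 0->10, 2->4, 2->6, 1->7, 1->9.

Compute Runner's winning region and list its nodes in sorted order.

A0 = {9}
A1: add {1, 6} — 1 (Runner) has 1→9; 6 (Runner) has 6→9.
A2: add {5} — 5 (Runner) has 5→1.
A3 = A2; e.g. 0 (Keeper) can still go to 3. Fixed point.
Runner's winning region = {1, 5, 6, 9}.

1, 5, 6, 9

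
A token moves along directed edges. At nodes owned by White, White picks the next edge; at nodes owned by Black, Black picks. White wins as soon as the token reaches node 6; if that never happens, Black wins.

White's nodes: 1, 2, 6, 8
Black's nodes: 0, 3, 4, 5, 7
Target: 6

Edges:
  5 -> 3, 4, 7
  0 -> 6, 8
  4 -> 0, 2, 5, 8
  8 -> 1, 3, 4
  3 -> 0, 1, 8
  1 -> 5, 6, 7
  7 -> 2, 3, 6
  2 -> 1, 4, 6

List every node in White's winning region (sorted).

A0 = {6}
A1: add {1, 2} — 1 (White) has 1→6; 2 (White) has 2→6.
A2: add {8} — 8 (White) has 8→1.
A3: add {0} — 0 (Black): all of {6, 8} already in.
A4: add {3} — 3 (Black): all of {0, 1, 8} already in.
A5: add {7} — 7 (Black): all of {2, 3, 6} already in.
A6 = A5; e.g. 4 (Black) can still go to 5. Fixed point.
White's winning region = {0, 1, 2, 3, 6, 7, 8}.

0, 1, 2, 3, 6, 7, 8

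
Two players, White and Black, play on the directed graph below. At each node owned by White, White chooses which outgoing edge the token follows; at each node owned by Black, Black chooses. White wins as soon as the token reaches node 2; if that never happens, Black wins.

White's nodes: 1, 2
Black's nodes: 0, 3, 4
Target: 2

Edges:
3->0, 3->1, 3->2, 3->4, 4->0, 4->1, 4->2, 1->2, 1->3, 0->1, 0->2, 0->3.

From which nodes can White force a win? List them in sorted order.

1, 2

A0 = {2}
A1: add {1} — 1 (White) has 1→2.
A2 = A1; e.g. 0 (Black) can still go to 3. Fixed point.
White's winning region = {1, 2}.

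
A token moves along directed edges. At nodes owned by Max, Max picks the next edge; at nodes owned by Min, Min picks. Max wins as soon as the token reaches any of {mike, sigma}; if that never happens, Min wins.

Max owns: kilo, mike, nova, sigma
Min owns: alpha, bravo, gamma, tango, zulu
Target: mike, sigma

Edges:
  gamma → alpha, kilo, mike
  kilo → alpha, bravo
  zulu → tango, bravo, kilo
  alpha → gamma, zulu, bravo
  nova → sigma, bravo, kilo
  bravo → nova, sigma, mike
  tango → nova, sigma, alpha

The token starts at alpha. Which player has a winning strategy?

A0 = {mike, sigma}
A1: add {nova} — nova (Max) has nova→sigma.
A2: add {bravo} — bravo (Min): all of {nova, sigma, mike} already in.
A3: add {kilo} — kilo (Max) has kilo→bravo.
A4 = A3; e.g. gamma (Min) can still go to alpha. Fixed point.
alpha never enters the attractor, so Min can avoid the target forever.

Min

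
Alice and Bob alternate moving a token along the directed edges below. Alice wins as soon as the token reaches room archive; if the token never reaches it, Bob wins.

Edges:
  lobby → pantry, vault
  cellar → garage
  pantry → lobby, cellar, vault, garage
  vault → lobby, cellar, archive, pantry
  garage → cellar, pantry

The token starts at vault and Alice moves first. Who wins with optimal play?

Track states (vertex, player-to-move).
A0 = {(archive,Alice), (archive,Bob)}
A1: add {(vault,Alice)}.
(vault,Alice) ∈ A1 ⇒ Alice forces the target.

Alice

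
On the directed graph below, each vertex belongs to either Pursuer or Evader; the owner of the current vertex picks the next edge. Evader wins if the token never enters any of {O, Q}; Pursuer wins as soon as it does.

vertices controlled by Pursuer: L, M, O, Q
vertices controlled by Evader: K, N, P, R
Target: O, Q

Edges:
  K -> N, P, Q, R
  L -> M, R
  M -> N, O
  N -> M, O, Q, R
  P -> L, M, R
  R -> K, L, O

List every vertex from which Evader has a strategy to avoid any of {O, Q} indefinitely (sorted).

A0 = {O, Q}
A1: add {M} — M (Pursuer) has M→O.
A2: add {L} — L (Pursuer) has L→M.
A3 = A2; e.g. K (Evader) can still go to N. Fixed point.
Pursuer's attractor = {L, M, O, Q}; Evader avoids the target exactly from the complement.

K, N, P, R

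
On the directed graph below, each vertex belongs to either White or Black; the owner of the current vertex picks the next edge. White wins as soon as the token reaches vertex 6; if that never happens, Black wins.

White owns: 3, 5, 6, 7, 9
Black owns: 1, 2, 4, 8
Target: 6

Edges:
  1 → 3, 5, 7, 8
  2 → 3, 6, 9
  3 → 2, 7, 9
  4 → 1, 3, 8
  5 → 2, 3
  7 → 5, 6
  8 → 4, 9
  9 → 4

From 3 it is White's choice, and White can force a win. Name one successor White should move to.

A0 = {6}
A1: add {7} — 7 (White) has 7→6.
A2: add {3} — 3 (White) has 3→7.
A3: add {5} — 5 (White) has 5→3.
A4 = A3; e.g. 1 (Black) can still go to 8. Fixed point.
From 3, successor 7 is in the attractor (rank 1); the other successors 2, 9 are not.

7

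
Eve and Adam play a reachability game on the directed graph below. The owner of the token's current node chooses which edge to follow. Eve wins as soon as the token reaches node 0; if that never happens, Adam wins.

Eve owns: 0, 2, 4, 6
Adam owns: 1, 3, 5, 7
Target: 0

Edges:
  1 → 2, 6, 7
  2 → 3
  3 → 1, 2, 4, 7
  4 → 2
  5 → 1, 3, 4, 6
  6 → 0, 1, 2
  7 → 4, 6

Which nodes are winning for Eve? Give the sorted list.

A0 = {0}
A1: add {6} — 6 (Eve) has 6→0.
A2 = A1; e.g. 1 (Adam) can still go to 2. Fixed point.
Eve's winning region = {0, 6}.

0, 6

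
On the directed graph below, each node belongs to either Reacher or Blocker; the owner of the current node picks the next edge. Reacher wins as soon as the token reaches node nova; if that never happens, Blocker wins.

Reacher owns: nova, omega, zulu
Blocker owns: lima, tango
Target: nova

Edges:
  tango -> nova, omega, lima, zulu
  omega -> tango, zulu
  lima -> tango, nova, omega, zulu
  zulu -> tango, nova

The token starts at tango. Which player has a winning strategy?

A0 = {nova}
A1: add {zulu} — zulu (Reacher) has zulu→nova.
A2: add {omega} — omega (Reacher) has omega→zulu.
A3 = A2; e.g. tango (Blocker) can still go to lima. Fixed point.
tango never enters the attractor, so Blocker can avoid the target forever.

Blocker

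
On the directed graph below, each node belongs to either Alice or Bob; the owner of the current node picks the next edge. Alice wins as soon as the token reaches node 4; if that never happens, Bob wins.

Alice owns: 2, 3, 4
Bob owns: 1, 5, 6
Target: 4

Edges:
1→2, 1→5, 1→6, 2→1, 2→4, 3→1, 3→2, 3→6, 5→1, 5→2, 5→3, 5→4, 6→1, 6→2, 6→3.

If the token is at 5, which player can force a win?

Bob

A0 = {4}
A1: add {2} — 2 (Alice) has 2→4.
A2: add {3} — 3 (Alice) has 3→2.
A3 = A2; e.g. 1 (Bob) can still go to 5. Fixed point.
5 never enters the attractor, so Bob can avoid the target forever.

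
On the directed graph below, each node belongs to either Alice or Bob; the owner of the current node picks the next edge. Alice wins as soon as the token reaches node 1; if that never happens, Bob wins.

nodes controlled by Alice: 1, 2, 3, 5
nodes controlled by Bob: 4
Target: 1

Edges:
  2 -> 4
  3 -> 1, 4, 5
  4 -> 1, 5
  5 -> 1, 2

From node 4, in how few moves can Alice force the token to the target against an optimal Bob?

2

A0 = {1}
A1: add {3, 5} — 3 (Alice) has 3→1; 5 (Alice) has 5→1.
A2: add {4} — 4 (Bob): all of {1, 5} already in.
4 enters the attractor at level 2, so Alice can force the target in 2 moves from there.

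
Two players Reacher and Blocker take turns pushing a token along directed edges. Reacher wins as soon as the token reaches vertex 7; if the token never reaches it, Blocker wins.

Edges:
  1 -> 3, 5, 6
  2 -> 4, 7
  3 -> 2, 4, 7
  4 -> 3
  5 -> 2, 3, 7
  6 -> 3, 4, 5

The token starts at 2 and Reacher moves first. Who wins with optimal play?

Reacher

Track states (vertex, player-to-move).
A0 = {(7,Reacher), (7,Blocker)}
A1: add {(2,Reacher), (3,Reacher), (5,Reacher)}.
(2,Reacher) ∈ A1 ⇒ Reacher forces the target.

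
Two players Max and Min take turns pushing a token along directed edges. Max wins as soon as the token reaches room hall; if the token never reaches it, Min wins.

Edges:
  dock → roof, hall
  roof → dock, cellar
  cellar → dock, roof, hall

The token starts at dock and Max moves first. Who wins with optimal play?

Track states (vertex, player-to-move).
A0 = {(hall,Max), (hall,Min)}
A1: add {(dock,Max), (cellar,Max)}.
(dock,Max) ∈ A1 ⇒ Max forces the target.

Max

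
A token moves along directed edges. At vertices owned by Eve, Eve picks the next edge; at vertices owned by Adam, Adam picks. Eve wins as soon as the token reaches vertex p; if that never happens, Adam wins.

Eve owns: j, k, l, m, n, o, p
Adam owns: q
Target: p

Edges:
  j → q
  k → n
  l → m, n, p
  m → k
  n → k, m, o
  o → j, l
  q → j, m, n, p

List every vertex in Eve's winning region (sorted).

A0 = {p}
A1: add {l} — l (Eve) has l→p.
A2: add {o} — o (Eve) has o→l.
A3: add {n} — n (Eve) has n→o.
A4: add {k} — k (Eve) has k→n.
A5: add {m} — m (Eve) has m→k.
A6 = A5; e.g. j (Eve) has no edge into A5. Fixed point.
Eve's winning region = {k, l, m, n, o, p}.

k, l, m, n, o, p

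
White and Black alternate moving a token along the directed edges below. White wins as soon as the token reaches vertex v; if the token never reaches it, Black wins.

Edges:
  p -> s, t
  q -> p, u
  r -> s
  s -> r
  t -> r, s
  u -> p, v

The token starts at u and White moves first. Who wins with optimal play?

White

Track states (vertex, player-to-move).
A0 = {(v,White), (v,Black)}
A1: add {(u,White)}.
(u,White) ∈ A1 ⇒ White forces the target.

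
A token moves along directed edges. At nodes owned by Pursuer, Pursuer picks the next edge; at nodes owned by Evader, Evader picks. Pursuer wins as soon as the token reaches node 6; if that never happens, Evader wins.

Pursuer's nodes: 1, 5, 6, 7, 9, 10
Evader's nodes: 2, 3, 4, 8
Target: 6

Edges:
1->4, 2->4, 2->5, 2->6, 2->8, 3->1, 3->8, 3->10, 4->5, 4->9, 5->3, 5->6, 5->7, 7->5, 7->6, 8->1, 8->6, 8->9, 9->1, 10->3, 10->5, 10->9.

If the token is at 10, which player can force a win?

Pursuer

A0 = {6}
A1: add {5, 7} — 5 (Pursuer) has 5→6; 7 (Pursuer) has 7→6.
A2: add {10} — 10 (Pursuer) has 10→5.
A3 = A2; e.g. 1 (Pursuer) has no edge into A2. Fixed point.
10 ∈ A2, so Pursuer can force the target.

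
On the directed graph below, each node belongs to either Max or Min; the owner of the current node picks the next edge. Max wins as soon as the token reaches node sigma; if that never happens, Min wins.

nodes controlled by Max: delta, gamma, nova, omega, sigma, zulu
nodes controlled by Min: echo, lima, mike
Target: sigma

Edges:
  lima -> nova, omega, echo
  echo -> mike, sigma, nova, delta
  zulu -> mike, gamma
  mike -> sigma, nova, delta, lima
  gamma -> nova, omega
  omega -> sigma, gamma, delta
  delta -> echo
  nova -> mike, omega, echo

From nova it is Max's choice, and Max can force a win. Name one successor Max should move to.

omega

A0 = {sigma}
A1: add {omega} — omega (Max) has omega→sigma.
A2: add {gamma, nova} — gamma (Max) has gamma→omega; nova (Max) has nova→omega.
A3: add {zulu} — zulu (Max) has zulu→gamma.
A4 = A3; e.g. mike (Min) can still go to delta. Fixed point.
From nova, successor omega is in the attractor (rank 1); the other successors echo, mike are not.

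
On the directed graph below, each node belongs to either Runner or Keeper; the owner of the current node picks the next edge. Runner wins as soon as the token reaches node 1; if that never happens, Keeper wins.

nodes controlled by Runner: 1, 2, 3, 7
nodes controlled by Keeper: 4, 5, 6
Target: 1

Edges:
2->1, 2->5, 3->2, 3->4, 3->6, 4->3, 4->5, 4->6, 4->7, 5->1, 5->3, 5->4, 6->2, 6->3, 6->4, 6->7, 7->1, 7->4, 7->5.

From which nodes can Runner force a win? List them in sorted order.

A0 = {1}
A1: add {2, 7} — 2 (Runner) has 2→1; 7 (Runner) has 7→1.
A2: add {3} — 3 (Runner) has 3→2.
A3 = A2; e.g. 4 (Keeper) can still go to 5. Fixed point.
Runner's winning region = {1, 2, 3, 7}.

1, 2, 3, 7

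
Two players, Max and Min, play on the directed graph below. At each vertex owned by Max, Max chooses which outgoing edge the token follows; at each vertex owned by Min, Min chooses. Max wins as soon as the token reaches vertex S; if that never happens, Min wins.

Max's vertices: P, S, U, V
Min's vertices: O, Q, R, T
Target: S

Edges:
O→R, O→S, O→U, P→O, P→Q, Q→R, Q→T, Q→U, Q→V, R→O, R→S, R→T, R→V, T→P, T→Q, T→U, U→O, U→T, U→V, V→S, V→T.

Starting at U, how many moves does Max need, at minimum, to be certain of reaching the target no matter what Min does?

A0 = {S}
A1: add {V} — V (Max) has V→S.
A2: add {U} — U (Max) has U→V.
A3 = A2; e.g. O (Min) can still go to R. Fixed point.
U enters the attractor at level 2, so Max can force the target in 2 moves from there.

2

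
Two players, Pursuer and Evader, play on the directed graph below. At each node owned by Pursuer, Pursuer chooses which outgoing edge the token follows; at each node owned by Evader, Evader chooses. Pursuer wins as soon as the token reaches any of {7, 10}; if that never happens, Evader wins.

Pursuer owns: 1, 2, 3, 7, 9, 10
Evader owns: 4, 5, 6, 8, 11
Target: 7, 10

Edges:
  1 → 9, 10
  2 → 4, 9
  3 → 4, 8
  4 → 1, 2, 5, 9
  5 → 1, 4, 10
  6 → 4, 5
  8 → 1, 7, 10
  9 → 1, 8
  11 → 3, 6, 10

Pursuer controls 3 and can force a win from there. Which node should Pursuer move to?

A0 = {7, 10}
A1: add {1} — 1 (Pursuer) has 1→10.
A2: add {8, 9} — 8 (Evader): all of {1, 7, 10} already in; 9 (Pursuer) has 9→1.
A3: add {2, 3} — 2 (Pursuer) has 2→9; 3 (Pursuer) has 3→8.
A4 = A3; e.g. 4 (Evader) can still go to 5. Fixed point.
From 3, successor 8 is in the attractor (rank 2); the other successor 4 is not.

8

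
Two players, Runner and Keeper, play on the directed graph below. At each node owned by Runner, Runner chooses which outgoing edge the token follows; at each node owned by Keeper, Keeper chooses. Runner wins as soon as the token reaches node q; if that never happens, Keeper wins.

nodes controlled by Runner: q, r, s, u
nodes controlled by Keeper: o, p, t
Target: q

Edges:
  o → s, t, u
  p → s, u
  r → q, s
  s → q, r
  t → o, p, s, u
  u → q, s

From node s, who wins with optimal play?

Runner

A0 = {q}
A1: add {r, s, u} — r (Runner) has r→q; s (Runner) has s→q; u (Runner) has u→q.
s ∈ A1, so Runner can force the target.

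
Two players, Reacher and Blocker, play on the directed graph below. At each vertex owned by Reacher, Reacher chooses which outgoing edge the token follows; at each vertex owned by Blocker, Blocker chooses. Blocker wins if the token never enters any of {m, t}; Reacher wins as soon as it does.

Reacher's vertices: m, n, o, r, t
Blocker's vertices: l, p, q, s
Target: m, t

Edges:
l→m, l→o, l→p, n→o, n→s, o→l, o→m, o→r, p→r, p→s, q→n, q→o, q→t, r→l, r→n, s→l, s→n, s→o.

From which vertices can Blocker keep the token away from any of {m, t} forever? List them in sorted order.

A0 = {m, t}
A1: add {o} — o (Reacher) has o→m.
A2: add {n} — n (Reacher) has n→o.
A3: add {q, r} — q (Blocker): all of {n, o, t} already in; r (Reacher) has r→n.
A4 = A3; e.g. l (Blocker) can still go to p. Fixed point.
Reacher's attractor = {m, n, o, q, r, t}; Blocker avoids the target exactly from the complement.

l, p, s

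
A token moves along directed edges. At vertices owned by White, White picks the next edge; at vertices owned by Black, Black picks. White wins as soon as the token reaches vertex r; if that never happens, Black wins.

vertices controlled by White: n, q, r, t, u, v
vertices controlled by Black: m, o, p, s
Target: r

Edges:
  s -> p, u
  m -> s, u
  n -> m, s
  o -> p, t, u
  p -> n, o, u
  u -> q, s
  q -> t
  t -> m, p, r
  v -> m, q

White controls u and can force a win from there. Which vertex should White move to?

A0 = {r}
A1: add {t} — t (White) has t→r.
A2: add {q} — q (White) has q→t.
A3: add {u, v} — u (White) has u→q; v (White) has v→q.
A4 = A3; e.g. m (Black) can still go to s. Fixed point.
From u, successor q is in the attractor (rank 2); the other successor s is not.

q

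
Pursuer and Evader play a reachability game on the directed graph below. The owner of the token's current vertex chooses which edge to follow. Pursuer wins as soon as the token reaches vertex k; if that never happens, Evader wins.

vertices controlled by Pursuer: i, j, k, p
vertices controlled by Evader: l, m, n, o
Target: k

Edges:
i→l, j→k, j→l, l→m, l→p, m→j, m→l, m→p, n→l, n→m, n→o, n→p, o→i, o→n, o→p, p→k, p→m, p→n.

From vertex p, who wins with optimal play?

Pursuer

A0 = {k}
A1: add {j, p} — j (Pursuer) has j→k; p (Pursuer) has p→k.
A2 = A1; e.g. i (Pursuer) has no edge into A1. Fixed point.
p ∈ A1, so Pursuer can force the target.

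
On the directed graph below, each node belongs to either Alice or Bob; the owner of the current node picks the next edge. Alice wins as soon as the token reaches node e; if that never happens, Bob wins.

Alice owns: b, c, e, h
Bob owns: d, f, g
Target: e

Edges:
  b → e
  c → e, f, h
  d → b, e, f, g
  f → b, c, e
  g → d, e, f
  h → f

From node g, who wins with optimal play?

A0 = {e}
A1: add {b, c} — b (Alice) has b→e; c (Alice) has c→e.
A2: add {f} — f (Bob): all of {b, c, e} already in.
A3: add {h} — h (Alice) has h→f.
A4 = A3; e.g. d (Bob) can still go to g. Fixed point.
g never enters the attractor, so Bob can avoid the target forever.

Bob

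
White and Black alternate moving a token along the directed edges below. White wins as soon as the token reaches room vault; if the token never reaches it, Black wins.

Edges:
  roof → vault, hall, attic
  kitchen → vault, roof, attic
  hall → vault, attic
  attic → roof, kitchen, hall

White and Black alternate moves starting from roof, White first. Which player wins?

White

Track states (vertex, player-to-move).
A0 = {(vault,White), (vault,Black)}
A1: add {(roof,White), (kitchen,White), (hall,White)}.
(roof,White) ∈ A1 ⇒ White forces the target.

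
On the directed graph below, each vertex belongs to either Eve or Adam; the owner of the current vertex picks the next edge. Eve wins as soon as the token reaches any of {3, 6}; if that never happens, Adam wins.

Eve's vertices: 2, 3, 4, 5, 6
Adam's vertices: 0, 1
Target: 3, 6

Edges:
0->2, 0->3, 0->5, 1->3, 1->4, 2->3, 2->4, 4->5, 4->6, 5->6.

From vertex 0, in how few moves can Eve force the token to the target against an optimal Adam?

2

A0 = {3, 6}
A1: add {2, 4, 5} — 2 (Eve) has 2→3; 4 (Eve) has 4→6; 5 (Eve) has 5→6.
A2: add {0, 1} — 0 (Adam): all of {2, 3, 5} already in; 1 (Adam): all of {3, 4} already in.
A2 = all vertices. Fixed point.
0 enters the attractor at level 2, so Eve can force the target in 2 moves from there.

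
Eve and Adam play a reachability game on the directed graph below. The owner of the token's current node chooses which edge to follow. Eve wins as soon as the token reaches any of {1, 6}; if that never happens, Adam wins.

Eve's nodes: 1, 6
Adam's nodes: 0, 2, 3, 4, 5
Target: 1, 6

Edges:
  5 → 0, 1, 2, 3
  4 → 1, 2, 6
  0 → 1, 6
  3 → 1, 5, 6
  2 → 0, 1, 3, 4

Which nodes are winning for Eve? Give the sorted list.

A0 = {1, 6}
A1: add {0} — 0 (Adam): all of {1, 6} already in.
A2 = A1; e.g. 2 (Adam) can still go to 3. Fixed point.
Eve's winning region = {0, 1, 6}.

0, 1, 6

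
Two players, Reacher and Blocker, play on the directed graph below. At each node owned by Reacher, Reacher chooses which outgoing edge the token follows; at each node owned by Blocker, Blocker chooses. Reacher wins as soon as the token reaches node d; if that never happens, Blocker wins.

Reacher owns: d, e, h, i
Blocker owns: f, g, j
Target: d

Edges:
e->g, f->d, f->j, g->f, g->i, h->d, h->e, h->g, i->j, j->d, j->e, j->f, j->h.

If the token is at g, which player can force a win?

A0 = {d}
A1: add {h} — h (Reacher) has h→d.
A2 = A1; e.g. e (Reacher) has no edge into A1. Fixed point.
g never enters the attractor, so Blocker can avoid the target forever.

Blocker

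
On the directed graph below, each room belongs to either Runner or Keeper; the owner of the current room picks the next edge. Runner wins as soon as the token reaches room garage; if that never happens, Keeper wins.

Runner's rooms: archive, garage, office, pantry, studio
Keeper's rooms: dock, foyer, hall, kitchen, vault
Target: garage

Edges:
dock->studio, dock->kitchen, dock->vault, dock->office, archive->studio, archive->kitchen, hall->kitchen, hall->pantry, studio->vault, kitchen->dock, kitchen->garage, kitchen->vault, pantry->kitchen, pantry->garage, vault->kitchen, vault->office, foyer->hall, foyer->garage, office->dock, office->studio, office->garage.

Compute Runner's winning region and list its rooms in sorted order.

garage, office, pantry

A0 = {garage}
A1: add {office, pantry} — pantry (Runner) has pantry→garage; office (Runner) has office→garage.
A2 = A1; e.g. dock (Keeper) can still go to studio. Fixed point.
Runner's winning region = {garage, office, pantry}.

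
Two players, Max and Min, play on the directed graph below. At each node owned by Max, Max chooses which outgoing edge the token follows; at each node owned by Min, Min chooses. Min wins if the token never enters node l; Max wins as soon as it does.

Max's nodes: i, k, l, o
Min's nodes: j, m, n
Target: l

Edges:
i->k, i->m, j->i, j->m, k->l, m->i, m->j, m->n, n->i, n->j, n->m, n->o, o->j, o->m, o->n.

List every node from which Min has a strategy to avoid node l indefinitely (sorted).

j, m, n, o

A0 = {l}
A1: add {k} — k (Max) has k→l.
A2: add {i} — i (Max) has i→k.
A3 = A2; e.g. j (Min) can still go to m. Fixed point.
Max's attractor = {i, k, l}; Min avoids the target exactly from the complement.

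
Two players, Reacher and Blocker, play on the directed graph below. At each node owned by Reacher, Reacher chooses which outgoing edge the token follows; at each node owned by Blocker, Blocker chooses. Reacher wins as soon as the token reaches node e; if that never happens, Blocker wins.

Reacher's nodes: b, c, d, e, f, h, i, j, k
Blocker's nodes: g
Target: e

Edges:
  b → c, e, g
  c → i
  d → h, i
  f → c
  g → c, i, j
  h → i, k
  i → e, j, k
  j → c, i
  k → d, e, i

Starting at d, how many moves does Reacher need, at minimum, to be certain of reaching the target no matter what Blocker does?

2

A0 = {e}
A1: add {b, i, k} — b (Reacher) has b→e; i (Reacher) has i→e; k (Reacher) has k→e.
A2: add {c, d, h, j} — c (Reacher) has c→i; d (Reacher) has d→i; h (Reacher) has h→i; j (Reacher) has j→i.
d enters the attractor at level 2, so Reacher can force the target in 2 moves from there.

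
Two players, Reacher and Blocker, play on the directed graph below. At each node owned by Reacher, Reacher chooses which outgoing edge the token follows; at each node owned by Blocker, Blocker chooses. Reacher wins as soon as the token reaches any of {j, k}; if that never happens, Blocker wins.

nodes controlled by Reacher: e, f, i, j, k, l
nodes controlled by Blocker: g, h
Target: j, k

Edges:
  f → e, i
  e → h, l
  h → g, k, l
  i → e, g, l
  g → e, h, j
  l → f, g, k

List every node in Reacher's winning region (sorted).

e, f, i, j, k, l

A0 = {j, k}
A1: add {l} — l (Reacher) has l→k.
A2: add {e, i} — e (Reacher) has e→l; i (Reacher) has i→l.
A3: add {f} — f (Reacher) has f→e.
A4 = A3; e.g. g (Blocker) can still go to h. Fixed point.
Reacher's winning region = {e, f, i, j, k, l}.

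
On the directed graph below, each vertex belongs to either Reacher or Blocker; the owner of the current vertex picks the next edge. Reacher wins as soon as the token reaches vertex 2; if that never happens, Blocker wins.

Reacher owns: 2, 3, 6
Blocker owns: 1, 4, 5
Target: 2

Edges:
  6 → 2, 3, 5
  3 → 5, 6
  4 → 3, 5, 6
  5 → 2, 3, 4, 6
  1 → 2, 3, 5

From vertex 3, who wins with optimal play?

A0 = {2}
A1: add {6} — 6 (Reacher) has 6→2.
A2: add {3} — 3 (Reacher) has 3→6.
A3 = A2; e.g. 1 (Blocker) can still go to 5. Fixed point.
3 ∈ A2, so Reacher can force the target.

Reacher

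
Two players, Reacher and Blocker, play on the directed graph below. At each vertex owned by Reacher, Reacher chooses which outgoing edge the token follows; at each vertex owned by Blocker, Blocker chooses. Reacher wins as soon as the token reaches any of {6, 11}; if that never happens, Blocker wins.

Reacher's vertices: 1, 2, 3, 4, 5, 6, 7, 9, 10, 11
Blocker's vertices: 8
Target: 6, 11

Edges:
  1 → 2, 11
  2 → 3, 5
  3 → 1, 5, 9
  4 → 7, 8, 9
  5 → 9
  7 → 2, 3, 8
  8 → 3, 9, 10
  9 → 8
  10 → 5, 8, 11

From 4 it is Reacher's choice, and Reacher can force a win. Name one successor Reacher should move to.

A0 = {6, 11}
A1: add {1, 10} — 1 (Reacher) has 1→11; 10 (Reacher) has 10→11.
A2: add {3} — 3 (Reacher) has 3→1.
A3: add {2, 7} — 2 (Reacher) has 2→3; 7 (Reacher) has 7→3.
A4: add {4} — 4 (Reacher) has 4→7.
A5 = A4; e.g. 5 (Reacher) has no edge into A4. Fixed point.
From 4, successor 7 is in the attractor (rank 3); the other successors 8, 9 are not.

7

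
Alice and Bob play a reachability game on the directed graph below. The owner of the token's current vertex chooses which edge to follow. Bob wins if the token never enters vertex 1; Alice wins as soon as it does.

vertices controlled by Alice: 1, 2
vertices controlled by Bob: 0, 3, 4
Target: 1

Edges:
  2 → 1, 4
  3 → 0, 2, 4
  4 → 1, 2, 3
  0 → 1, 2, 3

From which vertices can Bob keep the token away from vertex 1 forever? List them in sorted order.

A0 = {1}
A1: add {2} — 2 (Alice) has 2→1.
A2 = A1; e.g. 0 (Bob) can still go to 3. Fixed point.
Alice's attractor = {1, 2}; Bob avoids the target exactly from the complement.

0, 3, 4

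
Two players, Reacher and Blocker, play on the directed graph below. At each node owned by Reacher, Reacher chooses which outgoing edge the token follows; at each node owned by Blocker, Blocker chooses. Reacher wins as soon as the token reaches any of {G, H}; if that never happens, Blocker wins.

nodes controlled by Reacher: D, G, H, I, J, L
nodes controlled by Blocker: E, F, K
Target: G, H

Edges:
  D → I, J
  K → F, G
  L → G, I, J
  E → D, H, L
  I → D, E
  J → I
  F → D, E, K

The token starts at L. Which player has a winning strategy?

A0 = {G, H}
A1: add {L} — L (Reacher) has L→G.
A2 = A1; e.g. D (Reacher) has no edge into A1. Fixed point.
L ∈ A1, so Reacher can force the target.

Reacher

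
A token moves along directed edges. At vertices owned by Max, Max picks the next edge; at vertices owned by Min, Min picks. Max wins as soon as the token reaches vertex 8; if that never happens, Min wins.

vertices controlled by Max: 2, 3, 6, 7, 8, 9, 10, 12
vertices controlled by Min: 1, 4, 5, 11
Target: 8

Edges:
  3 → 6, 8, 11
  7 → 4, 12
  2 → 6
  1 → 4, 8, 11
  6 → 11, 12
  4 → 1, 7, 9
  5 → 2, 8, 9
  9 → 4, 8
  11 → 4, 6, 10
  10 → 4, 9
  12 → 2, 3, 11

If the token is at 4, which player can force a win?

Min

A0 = {8}
A1: add {3, 9} — 3 (Max) has 3→8; 9 (Max) has 9→8.
A2: add {10, 12} — 10 (Max) has 10→9; 12 (Max) has 12→3.
A3: add {6, 7} — 6 (Max) has 6→12; 7 (Max) has 7→12.
A4: add {2} — 2 (Max) has 2→6.
A5: add {5} — 5 (Min): all of {2, 8, 9} already in.
A6 = A5; e.g. 1 (Min) can still go to 4. Fixed point.
4 never enters the attractor, so Min can avoid the target forever.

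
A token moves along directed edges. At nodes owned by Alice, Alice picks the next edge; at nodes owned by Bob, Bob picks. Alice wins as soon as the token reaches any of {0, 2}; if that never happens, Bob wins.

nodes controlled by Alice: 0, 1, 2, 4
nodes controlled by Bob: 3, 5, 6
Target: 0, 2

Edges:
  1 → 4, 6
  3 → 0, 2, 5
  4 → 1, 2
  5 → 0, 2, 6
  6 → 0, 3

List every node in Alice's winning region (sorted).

0, 1, 2, 4

A0 = {0, 2}
A1: add {4} — 4 (Alice) has 4→2.
A2: add {1} — 1 (Alice) has 1→4.
A3 = A2; e.g. 3 (Bob) can still go to 5. Fixed point.
Alice's winning region = {0, 1, 2, 4}.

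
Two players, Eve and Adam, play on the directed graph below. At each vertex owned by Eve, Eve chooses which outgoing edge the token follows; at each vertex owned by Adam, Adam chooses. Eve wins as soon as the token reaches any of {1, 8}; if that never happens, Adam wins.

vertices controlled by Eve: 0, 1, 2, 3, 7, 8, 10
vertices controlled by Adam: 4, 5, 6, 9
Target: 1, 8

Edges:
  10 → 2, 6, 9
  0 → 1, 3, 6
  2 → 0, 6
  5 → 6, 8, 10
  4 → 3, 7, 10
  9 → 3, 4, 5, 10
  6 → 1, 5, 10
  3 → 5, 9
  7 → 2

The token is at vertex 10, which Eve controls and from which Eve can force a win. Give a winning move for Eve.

2

A0 = {1, 8}
A1: add {0} — 0 (Eve) has 0→1.
A2: add {2} — 2 (Eve) has 2→0.
A3: add {7, 10} — 7 (Eve) has 7→2; 10 (Eve) has 10→2.
A4 = A3; e.g. 3 (Eve) has no edge into A3. Fixed point.
From 10, successor 2 is in the attractor (rank 2); the other successors 6, 9 are not.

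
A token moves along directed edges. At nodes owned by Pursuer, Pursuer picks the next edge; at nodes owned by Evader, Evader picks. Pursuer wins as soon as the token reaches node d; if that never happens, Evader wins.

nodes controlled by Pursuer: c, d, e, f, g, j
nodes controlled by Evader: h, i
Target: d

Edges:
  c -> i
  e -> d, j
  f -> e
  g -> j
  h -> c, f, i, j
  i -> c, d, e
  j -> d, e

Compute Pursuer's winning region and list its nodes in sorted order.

d, e, f, g, j

A0 = {d}
A1: add {e, j} — e (Pursuer) has e→d; j (Pursuer) has j→d.
A2: add {f, g} — f (Pursuer) has f→e; g (Pursuer) has g→j.
A3 = A2; e.g. c (Pursuer) has no edge into A2. Fixed point.
Pursuer's winning region = {d, e, f, g, j}.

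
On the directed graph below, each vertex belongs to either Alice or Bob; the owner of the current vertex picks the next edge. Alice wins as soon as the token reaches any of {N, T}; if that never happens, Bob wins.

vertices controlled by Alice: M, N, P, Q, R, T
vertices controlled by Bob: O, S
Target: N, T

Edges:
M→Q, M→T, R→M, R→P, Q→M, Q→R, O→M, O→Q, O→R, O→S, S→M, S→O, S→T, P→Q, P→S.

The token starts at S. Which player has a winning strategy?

Bob

A0 = {N, T}
A1: add {M} — M (Alice) has M→T.
A2: add {Q, R} — Q (Alice) has Q→M; R (Alice) has R→M.
A3: add {P} — P (Alice) has P→Q.
A4 = A3; e.g. O (Bob) can still go to S. Fixed point.
S never enters the attractor, so Bob can avoid the target forever.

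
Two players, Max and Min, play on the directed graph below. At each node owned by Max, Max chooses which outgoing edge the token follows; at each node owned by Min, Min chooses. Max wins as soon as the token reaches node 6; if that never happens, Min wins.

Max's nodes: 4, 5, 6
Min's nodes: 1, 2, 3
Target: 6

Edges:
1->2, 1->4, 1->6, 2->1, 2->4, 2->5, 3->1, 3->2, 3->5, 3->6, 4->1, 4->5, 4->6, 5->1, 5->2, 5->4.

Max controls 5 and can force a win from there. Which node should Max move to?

4

A0 = {6}
A1: add {4} — 4 (Max) has 4→6.
A2: add {5} — 5 (Max) has 5→4.
A3 = A2; e.g. 1 (Min) can still go to 2. Fixed point.
From 5, successor 4 is in the attractor (rank 1); the other successors 1, 2 are not.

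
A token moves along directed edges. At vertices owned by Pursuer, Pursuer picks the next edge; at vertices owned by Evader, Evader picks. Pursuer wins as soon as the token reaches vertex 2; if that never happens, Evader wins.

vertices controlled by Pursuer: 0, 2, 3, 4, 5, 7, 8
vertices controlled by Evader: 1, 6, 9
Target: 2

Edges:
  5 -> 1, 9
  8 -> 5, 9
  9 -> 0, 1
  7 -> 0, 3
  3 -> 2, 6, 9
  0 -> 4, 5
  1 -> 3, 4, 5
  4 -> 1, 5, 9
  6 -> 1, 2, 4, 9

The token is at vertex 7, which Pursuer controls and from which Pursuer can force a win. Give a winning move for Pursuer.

A0 = {2}
A1: add {3} — 3 (Pursuer) has 3→2.
A2: add {7} — 7 (Pursuer) has 7→3.
A3 = A2; e.g. 0 (Pursuer) has no edge into A2. Fixed point.
From 7, successor 3 is in the attractor (rank 1); the other successor 0 is not.

3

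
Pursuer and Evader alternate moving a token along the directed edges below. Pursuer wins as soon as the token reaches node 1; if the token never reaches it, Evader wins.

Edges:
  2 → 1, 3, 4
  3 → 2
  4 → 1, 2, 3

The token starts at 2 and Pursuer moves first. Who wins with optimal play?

Track states (vertex, player-to-move).
A0 = {(1,Pursuer), (1,Evader)}
A1: add {(2,Pursuer), (4,Pursuer)}.
(2,Pursuer) ∈ A1 ⇒ Pursuer forces the target.

Pursuer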